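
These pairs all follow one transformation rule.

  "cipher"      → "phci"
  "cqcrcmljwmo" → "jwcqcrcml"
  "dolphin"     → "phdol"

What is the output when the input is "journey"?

The rule is to delete the last 2 characters, then move the last 2 characters to the front (rotate right by 2).
Working it through for "journey": intermediate "journ", final "rnjou".
(Check on "dolphin": → "dolph" → "phdol" ✓)

rnjou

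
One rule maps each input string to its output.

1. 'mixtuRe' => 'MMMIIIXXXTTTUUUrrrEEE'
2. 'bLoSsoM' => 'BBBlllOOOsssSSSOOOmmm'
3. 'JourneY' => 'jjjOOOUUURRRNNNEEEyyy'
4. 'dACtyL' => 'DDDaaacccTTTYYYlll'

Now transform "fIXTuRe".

Rule — flip the case of every letter, then repeat every character 3 times.
"fIXTuRe" → "FixtUrE" → "FFFiiixxxtttUUUrrrEEE".

FFFiiixxxtttUUUrrrEEE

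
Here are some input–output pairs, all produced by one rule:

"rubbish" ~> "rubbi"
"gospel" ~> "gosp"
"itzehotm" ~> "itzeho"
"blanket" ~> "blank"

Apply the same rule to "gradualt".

gradua

What's happening: delete the last 2 characters.
"gradualt" → "gradua".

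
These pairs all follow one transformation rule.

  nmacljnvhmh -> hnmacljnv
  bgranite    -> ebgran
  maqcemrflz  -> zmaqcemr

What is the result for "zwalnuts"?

The pattern: move the last 3 characters to the front (rotate right by 3), then delete the first 2 characters.
On "zwalnuts": the first step gives "utszwaln", and the second then gives "szwaln".

szwaln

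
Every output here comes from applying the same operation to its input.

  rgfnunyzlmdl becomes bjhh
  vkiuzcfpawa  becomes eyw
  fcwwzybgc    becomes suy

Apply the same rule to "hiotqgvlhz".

The pattern: keep one character in every 3, starting at position 3 (positions 3rd, 6th, 9th, ...), then shift every letter 4 places backward in the alphabet (wrapping around).
So "hiotqgvlhz" becomes "kcd".
(Check on "rgfnunyzlmdl": → "fnll" → "bjhh" ✓)

kcd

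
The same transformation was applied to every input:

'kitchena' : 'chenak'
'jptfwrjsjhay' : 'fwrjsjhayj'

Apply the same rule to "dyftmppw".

Each output is the input with this applied: move the first 3 characters to the end (rotate left by 3), then delete the last 2 characters.
"dyftmppw" → "tmppwd".
(Check on "jptfwrjsjhay": → "fwrjsjhayjpt" → "fwrjsjhayj" ✓)

tmppwd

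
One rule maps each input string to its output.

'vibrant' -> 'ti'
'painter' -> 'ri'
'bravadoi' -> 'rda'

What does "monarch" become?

oh

Rule — sort the characters into reverse alphabetical order, then keep one character in every 3, starting at position 2 (positions 2nd, 5th, 8th, ...).
On "monarch": the first step gives "ronmhca", and the second then gives "oh".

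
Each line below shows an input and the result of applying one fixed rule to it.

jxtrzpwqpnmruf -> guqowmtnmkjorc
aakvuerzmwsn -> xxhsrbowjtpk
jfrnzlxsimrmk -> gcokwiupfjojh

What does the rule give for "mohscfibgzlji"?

What's happening: shift every letter 3 places backward in the alphabet (wrapping around).
So "mohscfibgzlji" becomes "jlepzcfydwigf".

jlepzcfydwigf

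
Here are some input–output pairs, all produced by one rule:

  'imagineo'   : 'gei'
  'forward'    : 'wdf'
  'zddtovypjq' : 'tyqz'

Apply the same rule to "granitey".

Looking at the pairs, the operation is to keep one character in every 3, starting at position 1 (positions 1st, 4th, 7th, ...), then move the first character to the end.
Applying both steps to "granitey": "gne", then "neg".

neg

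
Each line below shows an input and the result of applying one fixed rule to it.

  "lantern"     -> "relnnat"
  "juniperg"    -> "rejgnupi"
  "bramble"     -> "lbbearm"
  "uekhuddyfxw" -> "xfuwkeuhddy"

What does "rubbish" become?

sirhbub

What's happening: move the last 3 characters to the front (rotate right by 3), then swap each adjacent pair of characters (1↔2, 3↔4, ...).
"rubbish" → "ishrubb" → "sirhbub".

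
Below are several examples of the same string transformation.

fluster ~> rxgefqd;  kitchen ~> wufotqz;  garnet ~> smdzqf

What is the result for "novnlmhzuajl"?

zahzxytlgmvx

The pattern: shift every letter 12 places forward in the alphabet (wrapping around).
Doing the same to "novnlmhzuajl": "zahzxytlgmvx".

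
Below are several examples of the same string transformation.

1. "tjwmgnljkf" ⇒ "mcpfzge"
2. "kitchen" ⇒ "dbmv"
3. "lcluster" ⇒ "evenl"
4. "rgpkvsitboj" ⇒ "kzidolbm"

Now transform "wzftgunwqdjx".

psymzngpj

The rule is to shift every letter 7 places backward in the alphabet (wrapping around), then delete the last 3 characters.
Working it through for "wzftgunwqdjx": intermediate "psymzngpjwcq", final "psymzngpj".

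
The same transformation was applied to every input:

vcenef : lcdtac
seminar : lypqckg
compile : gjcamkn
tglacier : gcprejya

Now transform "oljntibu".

gzsmjhlr

Each output is the input with this applied: shift every letter 2 places backward in the alphabet (wrapping around), then move the last 3 characters to the front (rotate right by 3).
"oljntibu" → "gzsmjhlr".
(Check on "compile": → "amkngjc" → "gjcamkn" ✓)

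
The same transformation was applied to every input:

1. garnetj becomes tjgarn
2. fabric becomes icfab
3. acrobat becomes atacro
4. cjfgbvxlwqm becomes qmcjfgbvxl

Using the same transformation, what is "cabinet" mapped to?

The pattern: move the last 2 characters to the front (rotate right by 2), then delete the last character.
"cabinet" → "etcabi".

etcabi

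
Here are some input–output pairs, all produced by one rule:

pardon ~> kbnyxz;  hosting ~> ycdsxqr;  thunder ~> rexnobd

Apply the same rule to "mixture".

shdebow

Each output is the input with this applied: move the first character to the end, then shift every letter 10 places forward in the alphabet (wrapping around).
Applying both steps to "mixture": "ixturem", then "shdebow".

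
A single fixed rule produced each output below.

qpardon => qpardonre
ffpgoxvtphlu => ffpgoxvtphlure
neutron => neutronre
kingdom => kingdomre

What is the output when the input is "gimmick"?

The pattern: append "re".
So "gimmick" becomes "gimmickre".

gimmickre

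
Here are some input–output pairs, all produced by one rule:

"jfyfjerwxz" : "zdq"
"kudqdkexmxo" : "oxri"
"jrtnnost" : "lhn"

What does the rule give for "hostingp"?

The pattern: shift every letter 6 places backward in the alphabet (wrapping around), then keep one character in every 3, starting at position 2 (positions 2nd, 5th, 8th, ...).
For "hostingp", step one produces "bimnchaj"; step two turns that into "icj".
(Check on "jrtnnost": → "dlnhhimn" → "lhn" ✓)

icj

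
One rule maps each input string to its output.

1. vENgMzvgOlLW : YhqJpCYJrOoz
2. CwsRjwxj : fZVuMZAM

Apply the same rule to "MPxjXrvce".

The pattern: flip the case of every letter, then shift every letter 3 places forward in the alphabet (wrapping around).
Applying both steps to "MPxjXrvce": "mpXJxRVCE", then "psAMaUYFH".

psAMaUYFH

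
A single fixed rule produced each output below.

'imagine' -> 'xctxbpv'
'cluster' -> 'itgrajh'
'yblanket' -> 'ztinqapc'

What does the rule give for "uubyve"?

Looking at the pairs, the operation is to move the last 3 characters to the front (rotate right by 3), then shift every letter 11 places backward in the alphabet (wrapping around).
"uubyve" → "yveuub" → "nktjjq".

nktjjq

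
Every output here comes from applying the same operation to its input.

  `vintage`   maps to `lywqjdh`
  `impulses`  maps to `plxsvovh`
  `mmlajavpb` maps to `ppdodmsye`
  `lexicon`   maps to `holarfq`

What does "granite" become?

ujqdwlh

Looking at the pairs, the operation is to swap each adjacent pair of characters (1↔2, 3↔4, ...), then shift every letter 3 places forward in the alphabet (wrapping around).
"granite" → "ujqdwlh".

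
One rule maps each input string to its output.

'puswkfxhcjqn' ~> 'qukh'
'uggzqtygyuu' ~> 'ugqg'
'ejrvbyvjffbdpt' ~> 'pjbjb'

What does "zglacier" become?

In each case the input is transformed by: move the last 3 characters to the front (rotate right by 3), then keep one character in every 3, starting at position 2 (positions 2nd, 5th, 8th, ...).
Working it through for "zglacier": intermediate "ierzglac", final "egc".

egc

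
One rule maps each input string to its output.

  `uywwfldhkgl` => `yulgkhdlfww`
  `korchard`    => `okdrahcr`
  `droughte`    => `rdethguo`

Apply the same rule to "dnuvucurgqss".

ndssqgrucuvu

What's happening: move the first 2 characters to the end (rotate left by 2), then reverse the string.
Working it through for "dnuvucurgqss": intermediate "uvucurgqssdn", final "ndssqgrucuvu".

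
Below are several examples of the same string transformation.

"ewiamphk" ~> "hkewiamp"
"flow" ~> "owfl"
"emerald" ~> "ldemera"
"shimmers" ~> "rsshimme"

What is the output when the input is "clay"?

Looking at the pairs, the operation is to move the last 2 characters to the front (rotate right by 2).
"clay" → "aycl".

aycl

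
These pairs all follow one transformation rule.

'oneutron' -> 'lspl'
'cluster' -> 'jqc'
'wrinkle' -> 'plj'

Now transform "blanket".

Rule — keep every other character starting from the second (positions 2nd, 4th, 6th, ...), then shift every letter 2 places backward in the alphabet (wrapping around).
Doing the same to "blanket": "jlc".

jlc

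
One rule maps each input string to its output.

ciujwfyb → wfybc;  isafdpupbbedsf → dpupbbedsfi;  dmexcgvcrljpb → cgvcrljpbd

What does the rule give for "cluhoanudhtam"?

oanudhtamc

In each case the input is transformed by: move the first character to the end, then delete the first 3 characters.
Starting from "cluhoanudhtam": after the first operation, "luhoanudhtamc"; after the second, "oanudhtamc".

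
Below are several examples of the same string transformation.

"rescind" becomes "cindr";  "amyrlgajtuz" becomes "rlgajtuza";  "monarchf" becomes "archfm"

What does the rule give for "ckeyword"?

What's happening: move the first 3 characters to the end (rotate left by 3), then delete the last 2 characters.
Working it through for "ckeyword": intermediate "ywordcke", final "ywordc".

ywordc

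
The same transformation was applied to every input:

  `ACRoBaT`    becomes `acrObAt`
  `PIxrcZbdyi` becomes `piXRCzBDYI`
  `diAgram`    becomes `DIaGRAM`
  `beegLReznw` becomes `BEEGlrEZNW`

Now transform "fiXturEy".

In each case the input is transformed by: flip the case of every letter.
Doing the same to "fiXturEy": "FIxTUReY".

FIxTUReY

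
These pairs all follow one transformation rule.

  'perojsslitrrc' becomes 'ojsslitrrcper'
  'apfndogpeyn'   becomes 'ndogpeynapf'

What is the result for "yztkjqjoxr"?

kjqjoxryzt

What's happening: move the first 3 characters to the end (rotate left by 3).
For "yztkjqjoxr" the result is "kjqjoxryzt".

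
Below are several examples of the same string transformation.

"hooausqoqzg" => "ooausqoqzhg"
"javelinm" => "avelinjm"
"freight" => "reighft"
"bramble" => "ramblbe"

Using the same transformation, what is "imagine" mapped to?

maginie

The transformation: swap the first and last characters, then move the first character to the end.
Working it through for "imagine": intermediate "emagini", final "maginie".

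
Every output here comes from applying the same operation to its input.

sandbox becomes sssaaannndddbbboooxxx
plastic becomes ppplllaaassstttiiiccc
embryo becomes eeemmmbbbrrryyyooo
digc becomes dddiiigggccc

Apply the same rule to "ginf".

gggiiinnnfff

What's happening: repeat every character 3 times.
On "ginf" that produces "gggiiinnnfff".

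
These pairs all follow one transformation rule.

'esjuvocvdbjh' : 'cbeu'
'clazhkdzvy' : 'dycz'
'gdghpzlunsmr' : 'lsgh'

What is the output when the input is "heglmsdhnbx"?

dbhl

Each output is the input with this applied: keep one character in every 3, starting at position 1 (positions 1st, 4th, 7th, ...), then swap the front and back halves of the string.
Doing the same to "heglmsdhnbx": "dbhl".
(Check on "gdghpzlunsmr": → "ghls" → "lsgh" ✓)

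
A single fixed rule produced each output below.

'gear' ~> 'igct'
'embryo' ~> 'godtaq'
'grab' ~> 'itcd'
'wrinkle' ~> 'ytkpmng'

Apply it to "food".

hqqf

The transformation: shift every letter 2 places forward in the alphabet (wrapping around).
Applying that to "food" gives "hqqf".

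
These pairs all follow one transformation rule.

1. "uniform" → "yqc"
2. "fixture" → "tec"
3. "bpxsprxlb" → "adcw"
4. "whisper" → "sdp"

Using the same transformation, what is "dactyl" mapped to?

In each case the input is transformed by: shift every letter 11 places forward in the alphabet (wrapping around), then keep every other character starting from the second (positions 2nd, 4th, 6th, ...).
Working it through for "dactyl": intermediate "olnejw", final "lew".

lew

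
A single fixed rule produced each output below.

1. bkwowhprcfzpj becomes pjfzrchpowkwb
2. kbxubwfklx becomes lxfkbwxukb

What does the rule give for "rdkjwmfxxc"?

The pattern: reverse the string, then swap each adjacent pair of characters (1↔2, 3↔4, ...).
For "rdkjwmfxxc", step one produces "cxxfmwjkdr"; step two turns that into "xcfxwmkjrd".
(Check on "bkwowhprcfzpj": → "jpzfcrphwowkb" → "pjfzrchpowkwb" ✓)

xcfxwmkjrd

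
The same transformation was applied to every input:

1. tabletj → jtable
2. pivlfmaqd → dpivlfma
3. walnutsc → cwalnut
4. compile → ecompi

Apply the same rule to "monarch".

hmonar

Looking at the pairs, the operation is to move the last character to the front, then delete the last character.
Applying both steps to "monarch": "hmonarc", then "hmonar".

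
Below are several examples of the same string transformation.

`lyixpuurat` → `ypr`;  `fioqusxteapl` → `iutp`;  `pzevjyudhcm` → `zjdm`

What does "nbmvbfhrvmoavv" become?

bbrov

What's happening: keep one character in every 3, starting at position 2 (positions 2nd, 5th, 8th, ...).
For "nbmvbfhrvmoavv" the result is "bbrov".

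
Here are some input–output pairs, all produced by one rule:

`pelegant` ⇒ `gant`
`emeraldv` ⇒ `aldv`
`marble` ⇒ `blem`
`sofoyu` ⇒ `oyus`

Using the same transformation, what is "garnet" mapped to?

The transformation: swap the front and back halves of the string, then keep only the first 4 characters.
For "garnet", step one produces "netgar"; step two turns that into "netg".
(Check on "emeraldv": → "aldvemer" → "aldv" ✓)

netg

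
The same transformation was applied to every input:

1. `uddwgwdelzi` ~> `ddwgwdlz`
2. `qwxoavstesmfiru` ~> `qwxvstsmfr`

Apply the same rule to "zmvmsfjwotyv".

zmvmsfjwtyv

Rule — remove every vowel.
So "zmvmsfjwotyv" becomes "zmvmsfjwtyv".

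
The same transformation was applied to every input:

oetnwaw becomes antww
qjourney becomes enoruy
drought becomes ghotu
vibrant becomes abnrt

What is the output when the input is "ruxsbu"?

The transformation: delete the first 2 characters, then sort the characters into alphabetical order.
On "ruxsbu" that produces "bsux".

bsux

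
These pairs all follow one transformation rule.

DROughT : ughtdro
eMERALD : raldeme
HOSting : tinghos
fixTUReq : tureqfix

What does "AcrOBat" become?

Each output is the input with this applied: move the first 3 characters to the end (rotate left by 3), then convert every letter to lowercase.
Applying both steps to "AcrOBat": "OBatAcr", then "obatacr".
(Check on "HOSting": → "tingHOS" → "tinghos" ✓)

obatacr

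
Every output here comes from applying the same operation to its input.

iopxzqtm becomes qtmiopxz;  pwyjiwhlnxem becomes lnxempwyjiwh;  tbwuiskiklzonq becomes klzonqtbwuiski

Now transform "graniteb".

Looking at the pairs, the operation is to swap the front and back halves of the string, then move the first character to the end.
Working it through for "graniteb": intermediate "itebgran", final "tebgrani".

tebgrani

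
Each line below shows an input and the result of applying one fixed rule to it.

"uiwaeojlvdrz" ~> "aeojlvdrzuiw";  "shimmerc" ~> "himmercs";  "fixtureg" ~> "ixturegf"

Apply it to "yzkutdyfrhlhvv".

tdyfrhlhvvyzku

In each case the input is transformed by: move the last 3 characters to the front (rotate right by 3), then swap the front and back halves of the string.
"yzkutdyfrhlhvv" → "hvvyzkutdyfrhl" → "tdyfrhlhvvyzku".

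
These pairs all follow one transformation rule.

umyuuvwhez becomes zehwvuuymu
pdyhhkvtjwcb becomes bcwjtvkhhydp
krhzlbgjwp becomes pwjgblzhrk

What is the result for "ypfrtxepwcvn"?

The pattern: reverse the string.
For "ypfrtxepwcvn" the result is "nvcwpextrfpy".

nvcwpextrfpy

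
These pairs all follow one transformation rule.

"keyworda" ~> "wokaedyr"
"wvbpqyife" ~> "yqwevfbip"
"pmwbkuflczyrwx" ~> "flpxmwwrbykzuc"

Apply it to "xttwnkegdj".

nkxjtdtgwe

The pattern: take characters alternately from the front and the back (1st, last, 2nd, 2nd-last, ...), then move the last 2 characters to the front (rotate right by 2).
"xttwnkegdj" → "xjtdtgwenk" → "nkxjtdtgwe".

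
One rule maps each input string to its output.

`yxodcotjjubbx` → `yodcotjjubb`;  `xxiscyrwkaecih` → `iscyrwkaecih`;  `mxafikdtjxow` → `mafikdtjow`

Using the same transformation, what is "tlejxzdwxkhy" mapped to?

tlejzdwkhy

Rule — remove every "x".
Doing the same to "tlejxzdwxkhy": "tlejzdwkhy".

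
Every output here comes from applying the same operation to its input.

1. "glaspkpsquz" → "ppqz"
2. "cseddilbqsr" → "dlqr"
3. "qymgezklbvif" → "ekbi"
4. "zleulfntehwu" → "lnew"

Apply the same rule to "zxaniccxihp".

icip

The rule is to keep every other character starting from the first (positions 1st, 3rd, 5th, ...), then keep only the last 4 characters.
Applying both steps to "zxaniccxihp": "zaicip", then "icip".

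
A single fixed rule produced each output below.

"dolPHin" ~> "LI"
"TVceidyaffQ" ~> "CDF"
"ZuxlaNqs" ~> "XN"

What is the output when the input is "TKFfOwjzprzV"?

In each case the input is transformed by: keep one character in every 3, starting at position 3 (positions 3rd, 6th, 9th, ...), then convert every letter to uppercase.
Applying both steps to "TKFfOwjzprzV": "FwpV", then "FWPV".

FWPV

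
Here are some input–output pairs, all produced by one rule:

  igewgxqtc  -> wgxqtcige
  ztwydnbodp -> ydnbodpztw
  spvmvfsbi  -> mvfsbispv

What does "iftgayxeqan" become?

gayxeqanift

In each case the input is transformed by: move the first 3 characters to the end (rotate left by 3).
For "iftgayxeqan" the result is "gayxeqanift".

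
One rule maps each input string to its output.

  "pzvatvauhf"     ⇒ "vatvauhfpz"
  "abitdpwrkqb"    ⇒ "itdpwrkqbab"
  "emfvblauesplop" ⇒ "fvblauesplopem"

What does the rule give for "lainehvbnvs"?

The pattern: move the first 2 characters to the end (rotate left by 2).
On "lainehvbnvs" that produces "inehvbnvsla".

inehvbnvsla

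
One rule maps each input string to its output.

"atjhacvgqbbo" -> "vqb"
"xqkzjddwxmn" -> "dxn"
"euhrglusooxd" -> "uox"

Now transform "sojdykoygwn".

ogn

Looking at the pairs, the operation is to keep every other character starting from the first (positions 1st, 3rd, 5th, ...), then keep only the last 3 characters.
Applying both steps to "sojdykoygwn": "sjyogn", then "ogn".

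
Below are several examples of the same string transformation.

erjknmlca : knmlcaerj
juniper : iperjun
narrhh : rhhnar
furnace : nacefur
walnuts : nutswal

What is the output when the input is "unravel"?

Looking at the pairs, the operation is to move the first 3 characters to the end (rotate left by 3).
On "unravel" that produces "avelunr".

avelunr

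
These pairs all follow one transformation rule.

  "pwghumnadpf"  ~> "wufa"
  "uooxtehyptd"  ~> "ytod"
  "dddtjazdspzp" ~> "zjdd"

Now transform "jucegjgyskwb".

ywug

What's happening: keep one character in every 3, starting at position 2 (positions 2nd, 5th, 8th, ...), then sort the characters into reverse alphabetical order.
"jucegjgyskwb" → "ugyw" → "ywug".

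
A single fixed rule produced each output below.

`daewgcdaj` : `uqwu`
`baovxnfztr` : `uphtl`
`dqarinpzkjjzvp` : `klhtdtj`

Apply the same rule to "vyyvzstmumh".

Each output is the input with this applied: keep every other character starting from the second (positions 2nd, 4th, 6th, ...), then shift every letter 6 places backward in the alphabet (wrapping around).
Working it through for "vyyvzstmumh": intermediate "yvsmm", final "spmgg".

spmgg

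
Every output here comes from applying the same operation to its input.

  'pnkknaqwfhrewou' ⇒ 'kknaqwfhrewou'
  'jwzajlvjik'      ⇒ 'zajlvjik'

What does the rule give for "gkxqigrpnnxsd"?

The rule is to delete the first 2 characters.
Applying that to "gkxqigrpnnxsd" gives "xqigrpnnxsd".

xqigrpnnxsd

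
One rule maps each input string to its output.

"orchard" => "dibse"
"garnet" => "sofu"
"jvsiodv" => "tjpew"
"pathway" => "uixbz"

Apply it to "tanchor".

The pattern: delete the first 2 characters, then shift every letter 1 place forward in the alphabet (wrapping around).
Working it through for "tanchor": intermediate "nchor", final "odips".

odips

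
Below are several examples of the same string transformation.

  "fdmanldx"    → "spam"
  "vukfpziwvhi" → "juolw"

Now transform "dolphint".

Rule — keep every other character starting from the second (positions 2nd, 4th, 6th, ...), then shift every letter 11 places backward in the alphabet (wrapping around).
For "dolphint", step one produces "opit"; step two turns that into "dexi".

dexi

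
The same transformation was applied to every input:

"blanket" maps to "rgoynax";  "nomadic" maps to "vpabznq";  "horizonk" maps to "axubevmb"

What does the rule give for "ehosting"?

atrubfgv

The pattern: move the last 2 characters to the front (rotate right by 2), then shift every letter 13 places forward in the alphabet (wrapping around) — i.e. ROT13.
Starting from "ehosting": after the first operation, "ngehosti"; after the second, "atrubfgv".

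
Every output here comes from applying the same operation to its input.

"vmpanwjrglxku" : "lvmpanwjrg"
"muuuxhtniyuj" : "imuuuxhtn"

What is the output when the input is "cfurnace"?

ncfur

The rule is to delete the last 3 characters, then move the last character to the front.
Applying that to "cfurnace" gives "ncfur".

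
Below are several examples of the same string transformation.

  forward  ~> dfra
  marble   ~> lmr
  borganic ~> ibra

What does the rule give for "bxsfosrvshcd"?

cbsors

Rule — keep every other character starting from the first (positions 1st, 3rd, 5th, ...), then move the last character to the front.
Applying both steps to "bxsfosrvshcd": "bsorsc", then "cbsors".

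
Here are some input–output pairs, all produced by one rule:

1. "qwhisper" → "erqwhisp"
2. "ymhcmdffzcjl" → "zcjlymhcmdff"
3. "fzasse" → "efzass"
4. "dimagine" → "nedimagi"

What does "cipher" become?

Rule — swap the front and back halves of the string, then move the first 2 characters to the end (rotate left by 2).
Applying both steps to "cipher": "hercip", then "rciphe".

rciphe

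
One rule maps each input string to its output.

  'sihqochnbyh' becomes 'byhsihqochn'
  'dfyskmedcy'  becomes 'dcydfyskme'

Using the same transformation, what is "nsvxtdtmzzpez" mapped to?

peznsvxtdtmzz

Each output is the input with this applied: move the last 3 characters to the front (rotate right by 3).
Doing the same to "nsvxtdtmzzpez": "peznsvxtdtmzz".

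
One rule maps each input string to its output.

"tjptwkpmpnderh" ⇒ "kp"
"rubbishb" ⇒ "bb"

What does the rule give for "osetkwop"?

What's happening: swap the front and back halves of the string, then keep only the last 2 characters.
Doing the same to "osetkwop": "et".

et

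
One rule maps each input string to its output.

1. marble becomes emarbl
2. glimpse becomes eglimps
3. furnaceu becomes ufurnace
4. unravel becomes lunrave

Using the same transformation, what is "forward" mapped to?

Each output is the input with this applied: move the last character to the front.
Applying that to "forward" gives "dforwar".

dforwar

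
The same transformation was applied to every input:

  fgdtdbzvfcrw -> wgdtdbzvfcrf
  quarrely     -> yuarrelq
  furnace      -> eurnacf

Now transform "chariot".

tharioc

Each output is the input with this applied: swap the first and last characters.
On "chariot" that produces "tharioc".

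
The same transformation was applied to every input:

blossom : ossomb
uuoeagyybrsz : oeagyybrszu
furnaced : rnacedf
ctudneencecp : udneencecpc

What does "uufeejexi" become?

feejexiu

The transformation: move the first character to the end, then delete the first character.
"uufeejexi" → "feejexiu".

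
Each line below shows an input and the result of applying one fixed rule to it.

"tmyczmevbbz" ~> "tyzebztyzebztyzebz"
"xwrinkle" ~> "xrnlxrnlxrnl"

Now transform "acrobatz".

The rule is to keep every other character starting from the first (positions 1st, 3rd, 5th, ...), then write the whole string 3 times in a row.
Starting from "acrobatz": after the first operation, "arbt"; after the second, "arbtarbtarbt".

arbtarbtarbt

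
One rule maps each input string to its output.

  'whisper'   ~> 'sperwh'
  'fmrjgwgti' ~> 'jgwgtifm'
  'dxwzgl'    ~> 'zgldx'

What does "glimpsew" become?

mpsewgl

The rule is to move the first 3 characters to the end (rotate left by 3), then delete the last character.
Applying both steps to "glimpsew": "mpsewgli", then "mpsewgl".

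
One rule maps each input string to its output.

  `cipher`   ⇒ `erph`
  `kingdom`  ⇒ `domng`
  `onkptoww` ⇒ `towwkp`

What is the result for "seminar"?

narmi

Rule — delete the first 2 characters, then move the first 2 characters to the end (rotate left by 2).
Doing the same to "seminar": "narmi".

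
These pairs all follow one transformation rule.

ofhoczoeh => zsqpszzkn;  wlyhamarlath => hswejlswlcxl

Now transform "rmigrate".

Looking at the pairs, the operation is to shift every letter 11 places forward in the alphabet (wrapping around), then take characters alternately from the front and the back (1st, last, 2nd, 2nd-last, ...).
On "rmigrate": the first step gives "cxtrclep", and the second then gives "cpxetlrc".

cpxetlrc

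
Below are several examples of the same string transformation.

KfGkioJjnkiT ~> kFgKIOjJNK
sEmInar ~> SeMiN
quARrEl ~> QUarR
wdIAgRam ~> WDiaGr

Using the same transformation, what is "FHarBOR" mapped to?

fhARb

The rule is to delete the last 2 characters, then flip the case of every letter.
Doing the same to "FHarBOR": "fhARb".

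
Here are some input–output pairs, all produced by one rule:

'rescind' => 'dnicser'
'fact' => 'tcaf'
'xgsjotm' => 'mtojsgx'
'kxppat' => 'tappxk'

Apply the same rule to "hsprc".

The rule is to reverse the string.
"hsprc" → "crpsh".

crpsh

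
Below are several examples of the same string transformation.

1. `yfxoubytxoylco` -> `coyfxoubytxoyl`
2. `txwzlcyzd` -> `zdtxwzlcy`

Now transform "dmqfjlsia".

iadmqfjls

Looking at the pairs, the operation is to move the last 2 characters to the front (rotate right by 2).
"dmqfjlsia" → "iadmqfjls".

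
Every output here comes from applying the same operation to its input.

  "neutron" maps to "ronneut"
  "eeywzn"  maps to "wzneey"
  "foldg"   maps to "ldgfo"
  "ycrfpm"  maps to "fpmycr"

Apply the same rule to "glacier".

In each case the input is transformed by: move the last 3 characters to the front (rotate right by 3).
On "glacier" that produces "ierglac".

ierglac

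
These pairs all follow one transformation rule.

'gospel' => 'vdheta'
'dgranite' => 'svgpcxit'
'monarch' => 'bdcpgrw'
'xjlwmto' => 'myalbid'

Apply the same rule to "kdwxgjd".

zslmvys

What's happening: shift every letter 11 places backward in the alphabet (wrapping around).
For "kdwxgjd" the result is "zslmvys".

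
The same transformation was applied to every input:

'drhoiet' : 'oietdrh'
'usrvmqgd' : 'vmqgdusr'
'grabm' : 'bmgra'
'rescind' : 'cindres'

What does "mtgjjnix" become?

jjnixmtg

What's happening: move the first 3 characters to the end (rotate left by 3).
Applying that to "mtgjjnix" gives "jjnixmtg".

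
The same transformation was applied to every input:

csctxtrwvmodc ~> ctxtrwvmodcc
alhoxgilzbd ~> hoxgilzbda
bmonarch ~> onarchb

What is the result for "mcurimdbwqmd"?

urimdbwqmdm

What's happening: move the first character to the end, then delete the first character.
Applying both steps to "mcurimdbwqmd": "curimdbwqmdm", then "urimdbwqmdm".
(Check on "alhoxgilzbd": → "lhoxgilzbda" → "hoxgilzbda" ✓)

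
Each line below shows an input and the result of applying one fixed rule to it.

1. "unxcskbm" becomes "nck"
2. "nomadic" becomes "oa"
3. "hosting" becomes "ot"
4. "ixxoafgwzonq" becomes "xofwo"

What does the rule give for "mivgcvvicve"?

igvi

Looking at the pairs, the operation is to delete the last 2 characters, then keep every other character starting from the second (positions 2nd, 4th, 6th, ...).
For "mivgcvvicve", step one produces "mivgcvvic"; step two turns that into "igvi".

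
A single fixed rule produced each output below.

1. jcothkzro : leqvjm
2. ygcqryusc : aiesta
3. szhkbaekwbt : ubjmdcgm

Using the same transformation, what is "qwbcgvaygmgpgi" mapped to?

Looking at the pairs, the operation is to shift every letter 2 places forward in the alphabet (wrapping around), then delete the last 3 characters.
On "qwbcgvaygmgpgi" that produces "sydeixcaioi".

sydeixcaioi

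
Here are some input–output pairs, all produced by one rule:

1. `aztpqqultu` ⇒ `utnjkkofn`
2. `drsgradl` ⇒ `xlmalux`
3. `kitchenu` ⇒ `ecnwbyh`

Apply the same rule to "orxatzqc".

ilruntk

Each output is the input with this applied: shift every letter 6 places backward in the alphabet (wrapping around), then delete the last character.
Applying both steps to "orxatzqc": "ilruntkw", then "ilruntk".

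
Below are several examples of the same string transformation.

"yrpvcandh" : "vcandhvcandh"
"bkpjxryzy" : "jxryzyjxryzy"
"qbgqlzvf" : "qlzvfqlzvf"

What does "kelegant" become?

egantegant

Looking at the pairs, the operation is to delete the first 3 characters, then write the whole string twice.
Applying both steps to "kelegant": "egant", then "egantegant".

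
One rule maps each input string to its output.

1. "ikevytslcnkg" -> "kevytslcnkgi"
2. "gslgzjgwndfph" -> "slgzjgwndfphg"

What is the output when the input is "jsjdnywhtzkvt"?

The pattern: move the first character to the end.
Doing the same to "jsjdnywhtzkvt": "sjdnywhtzkvtj".

sjdnywhtzkvtj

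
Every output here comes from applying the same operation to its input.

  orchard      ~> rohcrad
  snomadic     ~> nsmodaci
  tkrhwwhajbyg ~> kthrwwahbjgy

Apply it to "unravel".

nuarevl

The pattern: swap each adjacent pair of characters (1↔2, 3↔4, ...).
Applying that to "unravel" gives "nuarevl".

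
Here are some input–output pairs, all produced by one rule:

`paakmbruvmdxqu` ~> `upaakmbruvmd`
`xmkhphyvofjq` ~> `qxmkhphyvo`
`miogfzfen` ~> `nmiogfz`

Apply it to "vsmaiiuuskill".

Rule — move the last 3 characters to the front (rotate right by 3), then delete the first 2 characters.
On "vsmaiiuuskill" that produces "lvsmaiiuusk".

lvsmaiiuusk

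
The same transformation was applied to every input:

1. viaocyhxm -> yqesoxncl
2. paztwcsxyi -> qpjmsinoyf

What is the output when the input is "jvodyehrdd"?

The transformation: shift every letter 10 places backward in the alphabet (wrapping around), then move the first character to the end.
"jvodyehrdd" → "zletouxhtt" → "letouxhttz".

letouxhttz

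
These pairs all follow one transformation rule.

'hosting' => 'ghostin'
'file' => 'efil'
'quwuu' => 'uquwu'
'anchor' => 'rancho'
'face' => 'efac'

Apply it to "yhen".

nyhe

Each output is the input with this applied: move the last character to the front.
Applying that to "yhen" gives "nyhe".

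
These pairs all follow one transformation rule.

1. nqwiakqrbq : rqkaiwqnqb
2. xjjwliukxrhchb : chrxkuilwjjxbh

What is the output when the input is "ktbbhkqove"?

oqkhbbtkev

Each output is the input with this applied: reverse the string, then move the first 2 characters to the end (rotate left by 2).
For "ktbbhkqove", step one produces "evoqkhbbtk"; step two turns that into "oqkhbbtkev".
(Check on "nqwiakqrbq": → "qbrqkaiwqn" → "rqkaiwqnqb" ✓)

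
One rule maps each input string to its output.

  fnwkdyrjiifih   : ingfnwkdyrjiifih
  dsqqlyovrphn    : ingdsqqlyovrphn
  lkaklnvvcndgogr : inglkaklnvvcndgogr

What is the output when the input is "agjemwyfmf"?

ingagjemwyfmf

In each case the input is transformed by: prepend "ing".
"agjemwyfmf" → "ingagjemwyfmf".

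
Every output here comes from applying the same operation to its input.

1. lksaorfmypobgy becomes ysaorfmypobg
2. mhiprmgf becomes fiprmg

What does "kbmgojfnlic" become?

cmgojfnli

The transformation: delete the first 2 characters, then move the last character to the front.
For "kbmgojfnlic", step one produces "mgojfnlic"; step two turns that into "cmgojfnli".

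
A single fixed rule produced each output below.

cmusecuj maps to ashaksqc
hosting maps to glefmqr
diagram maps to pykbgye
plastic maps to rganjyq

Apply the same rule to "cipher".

In each case the input is transformed by: shift every letter 2 places backward in the alphabet (wrapping around), then move the last 3 characters to the front (rotate right by 3).
Applying both steps to "cipher": "agnfcp", then "fcpagn".

fcpagn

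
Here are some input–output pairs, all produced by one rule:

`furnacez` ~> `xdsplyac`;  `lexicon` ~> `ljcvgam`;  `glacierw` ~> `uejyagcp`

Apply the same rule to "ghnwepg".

The pattern: shift every letter 2 places backward in the alphabet (wrapping around), then move the last character to the front.
"ghnwepg" → "eflucne" → "eeflucn".

eeflucn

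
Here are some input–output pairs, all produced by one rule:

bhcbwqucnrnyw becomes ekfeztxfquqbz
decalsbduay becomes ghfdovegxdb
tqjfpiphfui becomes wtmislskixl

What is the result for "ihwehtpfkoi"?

The rule is to shift every letter 3 places forward in the alphabet (wrapping around).
So "ihwehtpfkoi" becomes "lkzhkwsinrl".

lkzhkwsinrl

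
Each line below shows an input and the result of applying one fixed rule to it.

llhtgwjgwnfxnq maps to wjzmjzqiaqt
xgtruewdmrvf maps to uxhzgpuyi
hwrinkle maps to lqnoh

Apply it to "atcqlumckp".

toxpfns

The pattern: shift every letter 3 places forward in the alphabet (wrapping around), then delete the first 3 characters.
Working it through for "atcqlumckp": intermediate "dwftoxpfns", final "toxpfns".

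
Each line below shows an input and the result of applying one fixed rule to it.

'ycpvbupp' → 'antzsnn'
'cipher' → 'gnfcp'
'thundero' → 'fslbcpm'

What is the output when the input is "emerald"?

The rule is to delete the first character, then shift every letter 2 places backward in the alphabet (wrapping around).
For "emerald", step one produces "merald"; step two turns that into "kcpyjb".
(Check on "thundero": → "hundero" → "fslbcpm" ✓)

kcpyjb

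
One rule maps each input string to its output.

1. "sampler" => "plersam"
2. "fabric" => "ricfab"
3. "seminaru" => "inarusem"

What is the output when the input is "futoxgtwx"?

oxgtwxfut

Each output is the input with this applied: move the first 3 characters to the end (rotate left by 3).
Doing the same to "futoxgtwx": "oxgtwxfut".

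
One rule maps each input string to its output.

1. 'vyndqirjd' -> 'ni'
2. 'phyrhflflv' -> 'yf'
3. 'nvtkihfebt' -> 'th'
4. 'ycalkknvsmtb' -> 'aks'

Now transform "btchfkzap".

ck

The transformation: keep one character in every 3, starting at position 3 (positions 3rd, 6th, 9th, ...), then delete the last character.
"btchfkzap" → "ckp" → "ck".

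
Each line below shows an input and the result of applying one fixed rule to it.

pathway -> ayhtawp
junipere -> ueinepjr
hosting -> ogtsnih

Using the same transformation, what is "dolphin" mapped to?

onplihd

In each case the input is transformed by: swap the first and last characters, then swap each adjacent pair of characters (1↔2, 3↔4, ...).
Starting from "dolphin": after the first operation, "nolphid"; after the second, "onplihd".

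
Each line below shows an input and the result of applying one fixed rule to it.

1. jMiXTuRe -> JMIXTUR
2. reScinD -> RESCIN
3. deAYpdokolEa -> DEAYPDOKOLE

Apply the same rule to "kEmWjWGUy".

Each output is the input with this applied: delete the last character, then convert every letter to uppercase.
Doing the same to "kEmWjWGUy": "KEMWJWGU".

KEMWJWGU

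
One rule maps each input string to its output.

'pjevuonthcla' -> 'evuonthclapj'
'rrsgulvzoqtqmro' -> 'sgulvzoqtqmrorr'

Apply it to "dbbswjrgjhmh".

What's happening: move the first 2 characters to the end (rotate left by 2).
On "dbbswjrgjhmh" that produces "bswjrgjhmhdb".

bswjrgjhmhdb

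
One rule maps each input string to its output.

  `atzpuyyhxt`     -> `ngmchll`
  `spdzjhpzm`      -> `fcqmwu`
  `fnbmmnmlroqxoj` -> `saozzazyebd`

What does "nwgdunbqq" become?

Each output is the input with this applied: delete the last 3 characters, then shift every letter 13 places forward in the alphabet (wrapping around) — i.e. ROT13.
Applying both steps to "nwgdunbqq": "nwgdun", then "ajtqha".

ajtqha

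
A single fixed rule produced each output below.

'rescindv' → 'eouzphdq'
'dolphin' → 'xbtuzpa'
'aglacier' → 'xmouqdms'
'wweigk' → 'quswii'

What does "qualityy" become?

mxufkkcg

Looking at the pairs, the operation is to shift every letter 12 places forward in the alphabet (wrapping around), then move the first 2 characters to the end (rotate left by 2).
For "qualityy", step one produces "cgmxufkk"; step two turns that into "mxufkkcg".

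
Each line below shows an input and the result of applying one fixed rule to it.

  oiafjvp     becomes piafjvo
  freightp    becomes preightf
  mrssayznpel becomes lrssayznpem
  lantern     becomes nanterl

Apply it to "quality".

yualitq

In each case the input is transformed by: swap the first and last characters.
Applying that to "quality" gives "yualitq".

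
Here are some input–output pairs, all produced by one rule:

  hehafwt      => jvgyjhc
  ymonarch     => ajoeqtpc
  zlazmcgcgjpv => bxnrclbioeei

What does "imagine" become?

The pattern: take characters alternately from the front and the back (1st, last, 2nd, 2nd-last, ...), then shift every letter 2 places forward in the alphabet (wrapping around).
"imagine" → "iemnaig" → "kgopcki".

kgopcki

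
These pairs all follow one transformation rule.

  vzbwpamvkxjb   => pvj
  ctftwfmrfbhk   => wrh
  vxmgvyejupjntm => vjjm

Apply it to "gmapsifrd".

The transformation: delete the first 2 characters, then keep one character in every 3, starting at position 3 (positions 3rd, 6th, 9th, ...).
"gmapsifrd" → "apsifrd" → "sr".

sr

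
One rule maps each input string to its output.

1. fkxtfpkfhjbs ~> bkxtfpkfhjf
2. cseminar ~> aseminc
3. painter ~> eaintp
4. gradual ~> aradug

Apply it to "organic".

irgano

The transformation: delete the last character, then swap the first and last characters.
So "organic" becomes "irgano".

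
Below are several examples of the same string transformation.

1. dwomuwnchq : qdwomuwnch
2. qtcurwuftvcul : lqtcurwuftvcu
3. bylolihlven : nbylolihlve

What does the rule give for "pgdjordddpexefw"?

Each output is the input with this applied: move the last character to the front.
Doing the same to "pgdjordddpexefw": "wpgdjordddpexef".

wpgdjordddpexef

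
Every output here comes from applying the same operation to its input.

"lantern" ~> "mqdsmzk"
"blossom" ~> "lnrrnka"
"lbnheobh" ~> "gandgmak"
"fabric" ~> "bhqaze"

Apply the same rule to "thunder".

qdcmtgs

Looking at the pairs, the operation is to shift every letter 1 place backward in the alphabet (wrapping around), then reverse the string.
On "thunder": the first step gives "sgtmcdq", and the second then gives "qdcmtgs".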